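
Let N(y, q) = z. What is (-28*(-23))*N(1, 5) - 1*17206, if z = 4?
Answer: -14630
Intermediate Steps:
N(y, q) = 4
(-28*(-23))*N(1, 5) - 1*17206 = -28*(-23)*4 - 1*17206 = 644*4 - 17206 = 2576 - 17206 = -14630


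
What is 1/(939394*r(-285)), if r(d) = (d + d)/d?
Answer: 1/1878788 ≈ 5.3226e-7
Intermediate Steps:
r(d) = 2 (r(d) = (2*d)/d = 2)
1/(939394*r(-285)) = 1/(939394*2) = (1/939394)*(½) = 1/1878788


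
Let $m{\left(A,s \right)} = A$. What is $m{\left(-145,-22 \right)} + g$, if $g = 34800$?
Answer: $34655$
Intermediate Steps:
$m{\left(-145,-22 \right)} + g = -145 + 34800 = 34655$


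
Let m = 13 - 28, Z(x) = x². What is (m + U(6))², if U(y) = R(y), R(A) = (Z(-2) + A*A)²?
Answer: 2512225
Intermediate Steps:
R(A) = (4 + A²)² (R(A) = ((-2)² + A*A)² = (4 + A²)²)
U(y) = (4 + y²)²
m = -15
(m + U(6))² = (-15 + (4 + 6²)²)² = (-15 + (4 + 36)²)² = (-15 + 40²)² = (-15 + 1600)² = 1585² = 2512225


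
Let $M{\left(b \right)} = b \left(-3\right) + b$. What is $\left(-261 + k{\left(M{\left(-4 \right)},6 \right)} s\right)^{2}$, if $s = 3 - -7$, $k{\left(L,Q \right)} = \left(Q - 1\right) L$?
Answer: $19321$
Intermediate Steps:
$M{\left(b \right)} = - 2 b$ ($M{\left(b \right)} = - 3 b + b = - 2 b$)
$k{\left(L,Q \right)} = L \left(-1 + Q\right)$ ($k{\left(L,Q \right)} = \left(-1 + Q\right) L = L \left(-1 + Q\right)$)
$s = 10$ ($s = 3 + 7 = 10$)
$\left(-261 + k{\left(M{\left(-4 \right)},6 \right)} s\right)^{2} = \left(-261 + \left(-2\right) \left(-4\right) \left(-1 + 6\right) 10\right)^{2} = \left(-261 + 8 \cdot 5 \cdot 10\right)^{2} = \left(-261 + 40 \cdot 10\right)^{2} = \left(-261 + 400\right)^{2} = 139^{2} = 19321$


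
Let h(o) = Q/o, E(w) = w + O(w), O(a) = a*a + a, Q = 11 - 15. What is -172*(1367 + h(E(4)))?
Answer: -705286/3 ≈ -2.3510e+5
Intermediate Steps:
Q = -4
O(a) = a + a**2 (O(a) = a**2 + a = a + a**2)
E(w) = w + w*(1 + w)
h(o) = -4/o
-172*(1367 + h(E(4))) = -172*(1367 - 4*1/(4*(2 + 4))) = -172*(1367 - 4/(4*6)) = -172*(1367 - 4/24) = -172*(1367 - 4*1/24) = -172*(1367 - 1/6) = -172*8201/6 = -705286/3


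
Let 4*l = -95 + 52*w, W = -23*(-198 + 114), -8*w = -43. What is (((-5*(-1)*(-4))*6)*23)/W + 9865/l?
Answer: 548750/2583 ≈ 212.45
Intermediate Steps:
w = 43/8 (w = -1/8*(-43) = 43/8 ≈ 5.3750)
W = 1932 (W = -23*(-84) = 1932)
l = 369/8 (l = (-95 + 52*(43/8))/4 = (-95 + 559/2)/4 = (1/4)*(369/2) = 369/8 ≈ 46.125)
(((-5*(-1)*(-4))*6)*23)/W + 9865/l = (((-5*(-1)*(-4))*6)*23)/1932 + 9865/(369/8) = (((5*(-4))*6)*23)*(1/1932) + 9865*(8/369) = (-20*6*23)*(1/1932) + 78920/369 = -120*23*(1/1932) + 78920/369 = -2760*1/1932 + 78920/369 = -10/7 + 78920/369 = 548750/2583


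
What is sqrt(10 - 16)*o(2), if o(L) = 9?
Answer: 9*I*sqrt(6) ≈ 22.045*I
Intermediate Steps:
sqrt(10 - 16)*o(2) = sqrt(10 - 16)*9 = sqrt(-6)*9 = (I*sqrt(6))*9 = 9*I*sqrt(6)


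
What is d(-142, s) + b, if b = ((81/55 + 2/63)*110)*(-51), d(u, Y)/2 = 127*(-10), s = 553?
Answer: -230582/21 ≈ -10980.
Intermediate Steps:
d(u, Y) = -2540 (d(u, Y) = 2*(127*(-10)) = 2*(-1270) = -2540)
b = -177242/21 (b = ((81*(1/55) + 2*(1/63))*110)*(-51) = ((81/55 + 2/63)*110)*(-51) = ((5213/3465)*110)*(-51) = (10426/63)*(-51) = -177242/21 ≈ -8440.1)
d(-142, s) + b = -2540 - 177242/21 = -230582/21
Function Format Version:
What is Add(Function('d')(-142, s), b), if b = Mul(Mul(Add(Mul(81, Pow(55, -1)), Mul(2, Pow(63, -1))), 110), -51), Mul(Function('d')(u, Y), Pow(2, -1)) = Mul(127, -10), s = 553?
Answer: Rational(-230582, 21) ≈ -10980.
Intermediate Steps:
Function('d')(u, Y) = -2540 (Function('d')(u, Y) = Mul(2, Mul(127, -10)) = Mul(2, -1270) = -2540)
b = Rational(-177242, 21) (b = Mul(Mul(Add(Mul(81, Rational(1, 55)), Mul(2, Rational(1, 63))), 110), -51) = Mul(Mul(Add(Rational(81, 55), Rational(2, 63)), 110), -51) = Mul(Mul(Rational(5213, 3465), 110), -51) = Mul(Rational(10426, 63), -51) = Rational(-177242, 21) ≈ -8440.1)
Add(Function('d')(-142, s), b) = Add(-2540, Rational(-177242, 21)) = Rational(-230582, 21)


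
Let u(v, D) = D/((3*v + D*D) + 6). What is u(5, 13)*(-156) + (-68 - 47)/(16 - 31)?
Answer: -857/285 ≈ -3.0070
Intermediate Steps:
u(v, D) = D/(6 + D**2 + 3*v) (u(v, D) = D/((3*v + D**2) + 6) = D/((D**2 + 3*v) + 6) = D/(6 + D**2 + 3*v))
u(5, 13)*(-156) + (-68 - 47)/(16 - 31) = (13/(6 + 13**2 + 3*5))*(-156) + (-68 - 47)/(16 - 31) = (13/(6 + 169 + 15))*(-156) - 115/(-15) = (13/190)*(-156) - 115*(-1/15) = (13*(1/190))*(-156) + 23/3 = (13/190)*(-156) + 23/3 = -1014/95 + 23/3 = -857/285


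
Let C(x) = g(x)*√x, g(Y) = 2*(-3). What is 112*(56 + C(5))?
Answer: 6272 - 672*√5 ≈ 4769.4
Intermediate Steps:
g(Y) = -6
C(x) = -6*√x
112*(56 + C(5)) = 112*(56 - 6*√5) = 6272 - 672*√5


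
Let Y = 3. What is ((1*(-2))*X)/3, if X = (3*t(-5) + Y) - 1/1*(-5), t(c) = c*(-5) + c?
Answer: -136/3 ≈ -45.333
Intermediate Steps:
t(c) = -4*c (t(c) = -5*c + c = -4*c)
X = 68 (X = (3*(-4*(-5)) + 3) - 1/1*(-5) = (3*20 + 3) - 1*1*(-5) = (60 + 3) - 1*(-5) = 63 + 5 = 68)
((1*(-2))*X)/3 = ((1*(-2))*68)/3 = -2*68*(1/3) = -136*1/3 = -136/3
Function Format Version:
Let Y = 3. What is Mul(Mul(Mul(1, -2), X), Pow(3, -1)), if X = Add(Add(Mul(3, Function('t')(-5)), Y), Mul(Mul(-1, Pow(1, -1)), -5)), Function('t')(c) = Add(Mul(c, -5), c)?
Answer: Rational(-136, 3) ≈ -45.333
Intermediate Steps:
Function('t')(c) = Mul(-4, c) (Function('t')(c) = Add(Mul(-5, c), c) = Mul(-4, c))
X = 68 (X = Add(Add(Mul(3, Mul(-4, -5)), 3), Mul(Mul(-1, Pow(1, -1)), -5)) = Add(Add(Mul(3, 20), 3), Mul(Mul(-1, 1), -5)) = Add(Add(60, 3), Mul(-1, -5)) = Add(63, 5) = 68)
Mul(Mul(Mul(1, -2), X), Pow(3, -1)) = Mul(Mul(Mul(1, -2), 68), Pow(3, -1)) = Mul(Mul(-2, 68), Rational(1, 3)) = Mul(-136, Rational(1, 3)) = Rational(-136, 3)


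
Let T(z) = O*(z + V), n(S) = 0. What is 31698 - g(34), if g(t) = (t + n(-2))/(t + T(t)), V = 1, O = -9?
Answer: 8907172/281 ≈ 31698.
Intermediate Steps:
T(z) = -9 - 9*z (T(z) = -9*(z + 1) = -9*(1 + z) = -9 - 9*z)
g(t) = t/(-9 - 8*t) (g(t) = (t + 0)/(t + (-9 - 9*t)) = t/(-9 - 8*t))
31698 - g(34) = 31698 - 34/(-9 - 8*34) = 31698 - 34/(-9 - 272) = 31698 - 34/(-281) = 31698 - 34*(-1)/281 = 31698 - 1*(-34/281) = 31698 + 34/281 = 8907172/281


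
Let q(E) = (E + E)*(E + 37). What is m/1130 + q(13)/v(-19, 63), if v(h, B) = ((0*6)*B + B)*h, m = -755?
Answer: -474547/270522 ≈ -1.7542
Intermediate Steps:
q(E) = 2*E*(37 + E) (q(E) = (2*E)*(37 + E) = 2*E*(37 + E))
v(h, B) = B*h (v(h, B) = (0*B + B)*h = (0 + B)*h = B*h)
m/1130 + q(13)/v(-19, 63) = -755/1130 + (2*13*(37 + 13))/((63*(-19))) = -755*1/1130 + (2*13*50)/(-1197) = -151/226 + 1300*(-1/1197) = -151/226 - 1300/1197 = -474547/270522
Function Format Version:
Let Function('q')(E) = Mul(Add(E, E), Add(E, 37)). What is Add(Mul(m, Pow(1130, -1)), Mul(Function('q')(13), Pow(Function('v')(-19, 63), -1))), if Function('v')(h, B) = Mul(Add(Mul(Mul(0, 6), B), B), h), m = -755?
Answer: Rational(-474547, 270522) ≈ -1.7542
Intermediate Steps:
Function('q')(E) = Mul(2, E, Add(37, E)) (Function('q')(E) = Mul(Mul(2, E), Add(37, E)) = Mul(2, E, Add(37, E)))
Function('v')(h, B) = Mul(B, h) (Function('v')(h, B) = Mul(Add(Mul(0, B), B), h) = Mul(Add(0, B), h) = Mul(B, h))
Add(Mul(m, Pow(1130, -1)), Mul(Function('q')(13), Pow(Function('v')(-19, 63), -1))) = Add(Mul(-755, Pow(1130, -1)), Mul(Mul(2, 13, Add(37, 13)), Pow(Mul(63, -19), -1))) = Add(Mul(-755, Rational(1, 1130)), Mul(Mul(2, 13, 50), Pow(-1197, -1))) = Add(Rational(-151, 226), Mul(1300, Rational(-1, 1197))) = Add(Rational(-151, 226), Rational(-1300, 1197)) = Rational(-474547, 270522)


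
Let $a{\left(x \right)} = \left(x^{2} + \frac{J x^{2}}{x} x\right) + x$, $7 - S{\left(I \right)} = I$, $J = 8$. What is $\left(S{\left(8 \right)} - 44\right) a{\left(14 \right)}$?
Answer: $-80010$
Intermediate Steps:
$S{\left(I \right)} = 7 - I$
$a{\left(x \right)} = x + 9 x^{2}$ ($a{\left(x \right)} = \left(x^{2} + \frac{8 x^{2}}{x} x\right) + x = \left(x^{2} + 8 x x\right) + x = \left(x^{2} + 8 x^{2}\right) + x = 9 x^{2} + x = x + 9 x^{2}$)
$\left(S{\left(8 \right)} - 44\right) a{\left(14 \right)} = \left(\left(7 - 8\right) - 44\right) 14 \left(1 + 9 \cdot 14\right) = \left(\left(7 - 8\right) - 44\right) 14 \left(1 + 126\right) = \left(-1 - 44\right) 14 \cdot 127 = \left(-45\right) 1778 = -80010$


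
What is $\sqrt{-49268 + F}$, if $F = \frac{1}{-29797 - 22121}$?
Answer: $\frac{5 i \sqrt{5312033833038}}{51918} \approx 221.96 i$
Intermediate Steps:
$F = - \frac{1}{51918}$ ($F = \frac{1}{-51918} = - \frac{1}{51918} \approx -1.9261 \cdot 10^{-5}$)
$\sqrt{-49268 + F} = \sqrt{-49268 - \frac{1}{51918}} = \sqrt{- \frac{2557896025}{51918}} = \frac{5 i \sqrt{5312033833038}}{51918}$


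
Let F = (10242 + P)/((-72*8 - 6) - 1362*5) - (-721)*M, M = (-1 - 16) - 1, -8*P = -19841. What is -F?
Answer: 767568785/59136 ≈ 12980.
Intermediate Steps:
P = 19841/8 (P = -⅛*(-19841) = 19841/8 ≈ 2480.1)
M = -18 (M = -17 - 1 = -18)
F = -767568785/59136 (F = (10242 + 19841/8)/((-72*8 - 6) - 1362*5) - (-721)*(-18) = 101777/(8*((-576 - 6) - 6810)) - 1*12978 = 101777/(8*(-582 - 6810)) - 12978 = (101777/8)/(-7392) - 12978 = (101777/8)*(-1/7392) - 12978 = -101777/59136 - 12978 = -767568785/59136 ≈ -12980.)
-F = -1*(-767568785/59136) = 767568785/59136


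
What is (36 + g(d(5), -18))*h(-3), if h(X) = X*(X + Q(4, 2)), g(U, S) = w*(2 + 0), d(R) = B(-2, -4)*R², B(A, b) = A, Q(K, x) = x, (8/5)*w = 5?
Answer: 507/4 ≈ 126.75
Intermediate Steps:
w = 25/8 (w = (5/8)*5 = 25/8 ≈ 3.1250)
d(R) = -2*R²
g(U, S) = 25/4 (g(U, S) = 25*(2 + 0)/8 = (25/8)*2 = 25/4)
h(X) = X*(2 + X) (h(X) = X*(X + 2) = X*(2 + X))
(36 + g(d(5), -18))*h(-3) = (36 + 25/4)*(-3*(2 - 3)) = 169*(-3*(-1))/4 = (169/4)*3 = 507/4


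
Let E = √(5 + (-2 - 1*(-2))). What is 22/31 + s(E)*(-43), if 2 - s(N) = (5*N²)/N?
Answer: -2644/31 + 215*√5 ≈ 395.46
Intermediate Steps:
E = √5 (E = √(5 + (-2 + 2)) = √(5 + 0) = √5 ≈ 2.2361)
s(N) = 2 - 5*N (s(N) = 2 - 5*N²/N = 2 - 5*N)
22/31 + s(E)*(-43) = 22/31 + (2 - 5*√5)*(-43) = 22*(1/31) + (-86 + 215*√5) = 22/31 + (-86 + 215*√5) = -2644/31 + 215*√5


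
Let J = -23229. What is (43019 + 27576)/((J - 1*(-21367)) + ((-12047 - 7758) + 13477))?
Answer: -2017/234 ≈ -8.6197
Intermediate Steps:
(43019 + 27576)/((J - 1*(-21367)) + ((-12047 - 7758) + 13477)) = (43019 + 27576)/((-23229 - 1*(-21367)) + ((-12047 - 7758) + 13477)) = 70595/((-23229 + 21367) + (-19805 + 13477)) = 70595/(-1862 - 6328) = 70595/(-8190) = 70595*(-1/8190) = -2017/234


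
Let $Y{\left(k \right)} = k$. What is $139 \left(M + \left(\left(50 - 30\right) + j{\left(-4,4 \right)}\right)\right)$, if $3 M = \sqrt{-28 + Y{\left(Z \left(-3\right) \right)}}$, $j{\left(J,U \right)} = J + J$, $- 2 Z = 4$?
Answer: $1668 + \frac{139 i \sqrt{22}}{3} \approx 1668.0 + 217.32 i$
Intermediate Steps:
$Z = -2$ ($Z = \left(- \frac{1}{2}\right) 4 = -2$)
$j{\left(J,U \right)} = 2 J$
$M = \frac{i \sqrt{22}}{3}$ ($M = \frac{\sqrt{-28 - -6}}{3} = \frac{\sqrt{-28 + 6}}{3} = \frac{\sqrt{-22}}{3} = \frac{i \sqrt{22}}{3} \approx 1.5635 i$)
$139 \left(M + \left(\left(50 - 30\right) + j{\left(-4,4 \right)}\right)\right) = 139 \left(\frac{i \sqrt{22}}{3} + \left(\left(50 - 30\right) + 2 \left(-4\right)\right)\right) = 139 \left(\frac{i \sqrt{22}}{3} + \left(20 - 8\right)\right) = 139 \left(\frac{i \sqrt{22}}{3} + 12\right) = 139 \left(12 + \frac{i \sqrt{22}}{3}\right) = 1668 + \frac{139 i \sqrt{22}}{3}$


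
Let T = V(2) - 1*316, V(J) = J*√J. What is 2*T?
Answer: -632 + 4*√2 ≈ -626.34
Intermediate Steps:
V(J) = J^(3/2)
T = -316 + 2*√2 (T = 2^(3/2) - 1*316 = 2*√2 - 316 = -316 + 2*√2 ≈ -313.17)
2*T = 2*(-316 + 2*√2) = -632 + 4*√2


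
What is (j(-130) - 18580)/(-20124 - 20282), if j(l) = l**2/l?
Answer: 9355/20203 ≈ 0.46305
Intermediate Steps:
j(l) = l
(j(-130) - 18580)/(-20124 - 20282) = (-130 - 18580)/(-20124 - 20282) = -18710/(-40406) = -18710*(-1/40406) = 9355/20203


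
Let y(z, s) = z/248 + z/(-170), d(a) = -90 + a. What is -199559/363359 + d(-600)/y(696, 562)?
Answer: 219988020721/410959029 ≈ 535.30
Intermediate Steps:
y(z, s) = -39*z/21080 (y(z, s) = z*(1/248) + z*(-1/170) = z/248 - z/170 = -39*z/21080)
-199559/363359 + d(-600)/y(696, 562) = -199559/363359 + (-90 - 600)/((-39/21080*696)) = -199559*1/363359 - 690/(-3393/2635) = -199559/363359 - 690*(-2635/3393) = -199559/363359 + 606050/1131 = 219988020721/410959029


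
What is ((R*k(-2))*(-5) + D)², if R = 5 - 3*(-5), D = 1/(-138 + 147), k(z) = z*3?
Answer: 29170801/81 ≈ 3.6013e+5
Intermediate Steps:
k(z) = 3*z
D = ⅑ (D = 1/9 = ⅑ ≈ 0.11111)
R = 20 (R = 5 + 15 = 20)
((R*k(-2))*(-5) + D)² = ((20*(3*(-2)))*(-5) + ⅑)² = ((20*(-6))*(-5) + ⅑)² = (-120*(-5) + ⅑)² = (600 + ⅑)² = (5401/9)² = 29170801/81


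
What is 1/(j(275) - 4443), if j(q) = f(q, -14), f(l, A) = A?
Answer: -1/4457 ≈ -0.00022437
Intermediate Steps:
j(q) = -14
1/(j(275) - 4443) = 1/(-14 - 4443) = 1/(-4457) = -1/4457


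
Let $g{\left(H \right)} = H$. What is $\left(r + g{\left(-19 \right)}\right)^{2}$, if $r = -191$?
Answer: $44100$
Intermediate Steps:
$\left(r + g{\left(-19 \right)}\right)^{2} = \left(-191 - 19\right)^{2} = \left(-210\right)^{2} = 44100$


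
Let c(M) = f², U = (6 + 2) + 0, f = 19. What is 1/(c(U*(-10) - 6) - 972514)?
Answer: -1/972153 ≈ -1.0286e-6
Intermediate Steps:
U = 8 (U = 8 + 0 = 8)
c(M) = 361 (c(M) = 19² = 361)
1/(c(U*(-10) - 6) - 972514) = 1/(361 - 972514) = 1/(-972153) = -1/972153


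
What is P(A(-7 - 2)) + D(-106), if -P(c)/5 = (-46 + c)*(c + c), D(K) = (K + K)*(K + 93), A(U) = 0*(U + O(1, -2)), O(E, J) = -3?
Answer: 2756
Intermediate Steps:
A(U) = 0 (A(U) = 0*(U - 3) = 0*(-3 + U) = 0)
D(K) = 2*K*(93 + K) (D(K) = (2*K)*(93 + K) = 2*K*(93 + K))
P(c) = -10*c*(-46 + c) (P(c) = -5*(-46 + c)*(c + c) = -5*(-46 + c)*2*c = -10*c*(-46 + c))
P(A(-7 - 2)) + D(-106) = 10*0*(46 - 1*0) + 2*(-106)*(93 - 106) = 10*0*(46 + 0) + 2*(-106)*(-13) = 10*0*46 + 2756 = 0 + 2756 = 2756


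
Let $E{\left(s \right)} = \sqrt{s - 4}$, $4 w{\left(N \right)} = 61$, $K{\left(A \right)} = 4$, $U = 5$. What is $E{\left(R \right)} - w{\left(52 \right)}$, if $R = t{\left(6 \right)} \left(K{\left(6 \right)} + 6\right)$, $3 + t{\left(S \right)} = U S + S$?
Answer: $- \frac{61}{4} + \sqrt{326} \approx 2.8055$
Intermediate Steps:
$w{\left(N \right)} = \frac{61}{4}$ ($w{\left(N \right)} = \frac{1}{4} \cdot 61 = \frac{61}{4}$)
$t{\left(S \right)} = -3 + 6 S$ ($t{\left(S \right)} = -3 + \left(5 S + S\right) = -3 + 6 S$)
$R = 330$ ($R = \left(-3 + 6 \cdot 6\right) \left(4 + 6\right) = \left(-3 + 36\right) 10 = 33 \cdot 10 = 330$)
$E{\left(s \right)} = \sqrt{-4 + s}$
$E{\left(R \right)} - w{\left(52 \right)} = \sqrt{-4 + 330} - \frac{61}{4} = \sqrt{326} - \frac{61}{4} = - \frac{61}{4} + \sqrt{326}$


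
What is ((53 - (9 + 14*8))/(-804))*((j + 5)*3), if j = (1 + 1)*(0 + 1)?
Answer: 119/67 ≈ 1.7761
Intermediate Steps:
j = 2 (j = 2*1 = 2)
((53 - (9 + 14*8))/(-804))*((j + 5)*3) = ((53 - (9 + 14*8))/(-804))*((2 + 5)*3) = ((53 - (9 + 112))*(-1/804))*(7*3) = ((53 - 1*121)*(-1/804))*21 = ((53 - 121)*(-1/804))*21 = -68*(-1/804)*21 = (17/201)*21 = 119/67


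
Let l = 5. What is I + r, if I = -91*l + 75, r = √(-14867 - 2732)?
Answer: -380 + I*√17599 ≈ -380.0 + 132.66*I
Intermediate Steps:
r = I*√17599 (r = √(-17599) = I*√17599 ≈ 132.66*I)
I = -380 (I = -91*5 + 75 = -455 + 75 = -380)
I + r = -380 + I*√17599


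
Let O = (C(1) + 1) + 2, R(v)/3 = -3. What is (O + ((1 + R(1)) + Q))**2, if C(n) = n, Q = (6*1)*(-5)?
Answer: 1156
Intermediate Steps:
R(v) = -9 (R(v) = 3*(-3) = -9)
Q = -30 (Q = 6*(-5) = -30)
O = 4 (O = (1 + 1) + 2 = 2 + 2 = 4)
(O + ((1 + R(1)) + Q))**2 = (4 + ((1 - 9) - 30))**2 = (4 + (-8 - 30))**2 = (4 - 38)**2 = (-34)**2 = 1156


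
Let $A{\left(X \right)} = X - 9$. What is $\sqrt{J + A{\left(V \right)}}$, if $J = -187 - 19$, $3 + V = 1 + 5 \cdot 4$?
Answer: $i \sqrt{197} \approx 14.036 i$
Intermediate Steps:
$V = 18$ ($V = -3 + \left(1 + 5 \cdot 4\right) = -3 + \left(1 + 20\right) = -3 + 21 = 18$)
$A{\left(X \right)} = -9 + X$
$J = -206$ ($J = -187 - 19 = -206$)
$\sqrt{J + A{\left(V \right)}} = \sqrt{-206 + \left(-9 + 18\right)} = \sqrt{-206 + 9} = \sqrt{-197} = i \sqrt{197}$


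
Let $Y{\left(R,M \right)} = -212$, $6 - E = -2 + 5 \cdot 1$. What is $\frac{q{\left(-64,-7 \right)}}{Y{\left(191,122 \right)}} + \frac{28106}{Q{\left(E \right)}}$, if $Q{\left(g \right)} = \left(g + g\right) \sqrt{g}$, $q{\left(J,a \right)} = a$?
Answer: $\frac{7}{212} + \frac{14053 \sqrt{3}}{9} \approx 2704.5$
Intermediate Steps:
$E = 3$ ($E = 6 - \left(-2 + 5 \cdot 1\right) = 6 - \left(-2 + 5\right) = 6 - 3 = 3$)
$Q{\left(g \right)} = 2 g^{\frac{3}{2}}$ ($Q{\left(g \right)} = 2 g \sqrt{g} = 2 g^{\frac{3}{2}}$)
$\frac{q{\left(-64,-7 \right)}}{Y{\left(191,122 \right)}} + \frac{28106}{Q{\left(E \right)}} = - \frac{7}{-212} + \frac{28106}{2 \cdot 3^{\frac{3}{2}}} = \left(-7\right) \left(- \frac{1}{212}\right) + \frac{28106}{2 \cdot 3 \sqrt{3}} = \frac{7}{212} + \frac{28106}{6 \sqrt{3}} = \frac{7}{212} + 28106 \frac{\sqrt{3}}{18} = \frac{7}{212} + \frac{14053 \sqrt{3}}{9}$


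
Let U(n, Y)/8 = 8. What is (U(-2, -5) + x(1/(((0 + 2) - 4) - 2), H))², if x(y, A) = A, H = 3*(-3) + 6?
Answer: 3721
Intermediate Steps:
U(n, Y) = 64 (U(n, Y) = 8*8 = 64)
H = -3 (H = -9 + 6 = -3)
(U(-2, -5) + x(1/(((0 + 2) - 4) - 2), H))² = (64 - 3)² = 61² = 3721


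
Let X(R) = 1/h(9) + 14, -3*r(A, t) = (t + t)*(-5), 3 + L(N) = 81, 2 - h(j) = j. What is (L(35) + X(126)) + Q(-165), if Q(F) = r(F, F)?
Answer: -3207/7 ≈ -458.14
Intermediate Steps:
h(j) = 2 - j
L(N) = 78 (L(N) = -3 + 81 = 78)
r(A, t) = 10*t/3 (r(A, t) = -(t + t)*(-5)/3 = -2*t*(-5)/3 = -(-10)*t/3 = 10*t/3)
Q(F) = 10*F/3
X(R) = 97/7 (X(R) = 1/(2 - 1*9) + 14 = 1/(2 - 9) + 14 = 1/(-7) + 14 = -1/7 + 14 = 97/7)
(L(35) + X(126)) + Q(-165) = (78 + 97/7) + (10/3)*(-165) = 643/7 - 550 = -3207/7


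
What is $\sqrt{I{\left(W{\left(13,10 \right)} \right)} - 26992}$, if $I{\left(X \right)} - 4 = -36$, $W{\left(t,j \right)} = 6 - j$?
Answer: $4 i \sqrt{1689} \approx 164.39 i$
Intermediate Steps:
$I{\left(X \right)} = -32$ ($I{\left(X \right)} = 4 - 36 = -32$)
$\sqrt{I{\left(W{\left(13,10 \right)} \right)} - 26992} = \sqrt{-32 - 26992} = \sqrt{-27024} = 4 i \sqrt{1689}$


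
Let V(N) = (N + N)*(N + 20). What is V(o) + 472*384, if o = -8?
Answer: 181056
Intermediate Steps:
V(N) = 2*N*(20 + N) (V(N) = (2*N)*(20 + N) = 2*N*(20 + N))
V(o) + 472*384 = 2*(-8)*(20 - 8) + 472*384 = 2*(-8)*12 + 181248 = -192 + 181248 = 181056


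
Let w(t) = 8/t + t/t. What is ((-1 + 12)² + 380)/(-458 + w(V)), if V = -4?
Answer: -167/153 ≈ -1.0915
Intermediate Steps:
w(t) = 1 + 8/t (w(t) = 8/t + 1 = 1 + 8/t)
((-1 + 12)² + 380)/(-458 + w(V)) = ((-1 + 12)² + 380)/(-458 + (8 - 4)/(-4)) = (11² + 380)/(-458 - ¼*4) = (121 + 380)/(-458 - 1) = 501/(-459) = 501*(-1/459) = -167/153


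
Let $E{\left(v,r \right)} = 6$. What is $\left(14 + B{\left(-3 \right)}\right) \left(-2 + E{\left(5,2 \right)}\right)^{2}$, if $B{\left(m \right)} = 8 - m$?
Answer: $400$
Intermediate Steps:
$\left(14 + B{\left(-3 \right)}\right) \left(-2 + E{\left(5,2 \right)}\right)^{2} = \left(14 + \left(8 - -3\right)\right) \left(-2 + 6\right)^{2} = \left(14 + \left(8 + 3\right)\right) 4^{2} = \left(14 + 11\right) 16 = 25 \cdot 16 = 400$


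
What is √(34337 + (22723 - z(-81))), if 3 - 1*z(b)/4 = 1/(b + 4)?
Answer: 2*√84559321/77 ≈ 238.85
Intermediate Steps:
z(b) = 12 - 4/(4 + b) (z(b) = 12 - 4/(b + 4) = 12 - 4/(4 + b))
√(34337 + (22723 - z(-81))) = √(34337 + (22723 - 4*(11 + 3*(-81))/(4 - 81))) = √(34337 + (22723 - 4*(11 - 243)/(-77))) = √(34337 + (22723 - 4*(-1)*(-232)/77)) = √(34337 + (22723 - 1*928/77)) = √(34337 + (22723 - 928/77)) = √(34337 + 1748743/77) = √(4392692/77) = 2*√84559321/77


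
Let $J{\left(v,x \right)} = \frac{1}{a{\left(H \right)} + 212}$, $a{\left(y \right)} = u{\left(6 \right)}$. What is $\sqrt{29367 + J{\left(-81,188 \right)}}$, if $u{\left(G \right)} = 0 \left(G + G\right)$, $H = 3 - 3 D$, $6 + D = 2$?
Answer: $\frac{\sqrt{329967665}}{106} \approx 171.37$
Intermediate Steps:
$D = -4$ ($D = -6 + 2 = -4$)
$H = 15$ ($H = 3 - -12 = 3 + 12 = 15$)
$u{\left(G \right)} = 0$ ($u{\left(G \right)} = 0 \cdot 2 G = 0$)
$a{\left(y \right)} = 0$
$J{\left(v,x \right)} = \frac{1}{212}$ ($J{\left(v,x \right)} = \frac{1}{0 + 212} = \frac{1}{212}$)
$\sqrt{29367 + J{\left(-81,188 \right)}} = \sqrt{29367 + \frac{1}{212}} = \sqrt{\frac{6225805}{212}} = \frac{\sqrt{329967665}}{106}$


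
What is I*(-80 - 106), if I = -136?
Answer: 25296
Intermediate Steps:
I*(-80 - 106) = -136*(-80 - 106) = -136*(-186) = 25296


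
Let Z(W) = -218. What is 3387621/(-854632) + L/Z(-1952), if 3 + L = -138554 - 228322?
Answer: 156404016075/93154888 ≈ 1679.0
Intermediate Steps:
L = -366879 (L = -3 + (-138554 - 228322) = -3 - 366876 = -366879)
3387621/(-854632) + L/Z(-1952) = 3387621/(-854632) - 366879/(-218) = 3387621*(-1/854632) - 366879*(-1/218) = -3387621/854632 + 366879/218 = 156404016075/93154888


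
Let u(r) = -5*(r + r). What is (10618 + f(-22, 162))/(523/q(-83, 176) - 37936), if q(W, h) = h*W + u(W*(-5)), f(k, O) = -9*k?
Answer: -202886528/711604011 ≈ -0.28511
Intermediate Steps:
u(r) = -10*r
q(W, h) = 50*W + W*h (q(W, h) = h*W - 10*W*(-5) = W*h - (-50)*W = W*h + 50*W = 50*W + W*h)
(10618 + f(-22, 162))/(523/q(-83, 176) - 37936) = (10618 - 9*(-22))/(523/((-83*(50 + 176))) - 37936) = (10618 + 198)/(523/((-83*226)) - 37936) = 10816/(523/(-18758) - 37936) = 10816/(523*(-1/18758) - 37936) = 10816/(-523/18758 - 37936) = 10816/(-711604011/18758) = 10816*(-18758/711604011) = -202886528/711604011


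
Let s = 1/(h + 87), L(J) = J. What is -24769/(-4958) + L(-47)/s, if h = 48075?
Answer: -11222973443/4958 ≈ -2.2636e+6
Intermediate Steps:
s = 1/48162 (s = 1/(48075 + 87) = 1/48162 ≈ 2.0763e-5)
-24769/(-4958) + L(-47)/s = -24769/(-4958) - 47/1/48162 = -24769*(-1/4958) - 47*48162 = 24769/4958 - 2263614 = -11222973443/4958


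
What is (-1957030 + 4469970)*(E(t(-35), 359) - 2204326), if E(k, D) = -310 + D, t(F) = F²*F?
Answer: -5539215844380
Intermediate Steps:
t(F) = F³
(-1957030 + 4469970)*(E(t(-35), 359) - 2204326) = (-1957030 + 4469970)*((-310 + 359) - 2204326) = 2512940*(49 - 2204326) = 2512940*(-2204277) = -5539215844380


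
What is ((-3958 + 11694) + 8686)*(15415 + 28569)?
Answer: 722305248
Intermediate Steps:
((-3958 + 11694) + 8686)*(15415 + 28569) = (7736 + 8686)*43984 = 16422*43984 = 722305248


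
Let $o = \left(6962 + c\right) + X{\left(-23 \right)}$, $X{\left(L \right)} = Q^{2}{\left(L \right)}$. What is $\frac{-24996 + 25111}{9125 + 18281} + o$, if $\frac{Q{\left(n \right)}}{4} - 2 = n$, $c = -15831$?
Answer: $- \frac{49686963}{27406} \approx -1813.0$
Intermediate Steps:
$Q{\left(n \right)} = 8 + 4 n$
$X{\left(L \right)} = \left(8 + 4 L\right)^{2}$
$o = -1813$ ($o = \left(6962 - 15831\right) + 16 \left(2 - 23\right)^{2} = -8869 + 16 \left(-21\right)^{2} = -8869 + 16 \cdot 441 = -8869 + 7056 = -1813$)
$\frac{-24996 + 25111}{9125 + 18281} + o = \frac{-24996 + 25111}{9125 + 18281} - 1813 = \frac{115}{27406} - 1813 = - \frac{49686963}{27406}$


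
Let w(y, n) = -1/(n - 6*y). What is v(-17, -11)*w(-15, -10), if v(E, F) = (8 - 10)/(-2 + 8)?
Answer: 1/240 ≈ 0.0041667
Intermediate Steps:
v(E, F) = -⅓ (v(E, F) = -2/6 = -2*⅙ = -⅓)
v(-17, -11)*w(-15, -10) = -1/(3*(-1*(-10) + 6*(-15))) = -1/(3*(10 - 90)) = -⅓/(-80) = -⅓*(-1/80) = 1/240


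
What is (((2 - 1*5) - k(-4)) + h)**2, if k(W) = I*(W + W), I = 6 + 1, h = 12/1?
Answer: 4225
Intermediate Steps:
h = 12 (h = 12*1 = 12)
I = 7
k(W) = 14*W (k(W) = 7*(W + W) = 7*(2*W) = 14*W)
(((2 - 1*5) - k(-4)) + h)**2 = (((2 - 1*5) - 14*(-4)) + 12)**2 = (((2 - 5) - 1*(-56)) + 12)**2 = ((-3 + 56) + 12)**2 = (53 + 12)**2 = 65**2 = 4225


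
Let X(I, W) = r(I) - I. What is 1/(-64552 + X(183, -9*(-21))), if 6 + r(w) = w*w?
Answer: -1/31252 ≈ -3.1998e-5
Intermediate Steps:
r(w) = -6 + w**2 (r(w) = -6 + w*w = -6 + w**2)
X(I, W) = -6 + I**2 - I (X(I, W) = (-6 + I**2) - I = -6 + I**2 - I)
1/(-64552 + X(183, -9*(-21))) = 1/(-64552 + (-6 + 183**2 - 1*183)) = 1/(-64552 + (-6 + 33489 - 183)) = 1/(-64552 + 33300) = 1/(-31252) = -1/31252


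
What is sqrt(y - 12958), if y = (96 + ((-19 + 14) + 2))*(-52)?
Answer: I*sqrt(17794) ≈ 133.39*I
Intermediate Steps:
y = -4836 (y = (96 + (-5 + 2))*(-52) = (96 - 3)*(-52) = 93*(-52) = -4836)
sqrt(y - 12958) = sqrt(-4836 - 12958) = sqrt(-17794) = I*sqrt(17794)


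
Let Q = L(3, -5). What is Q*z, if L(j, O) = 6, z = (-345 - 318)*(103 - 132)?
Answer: 115362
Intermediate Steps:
z = 19227 (z = -663*(-29) = 19227)
Q = 6
Q*z = 6*19227 = 115362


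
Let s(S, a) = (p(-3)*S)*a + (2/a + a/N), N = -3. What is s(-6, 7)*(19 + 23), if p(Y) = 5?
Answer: -8906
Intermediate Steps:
s(S, a) = 2/a - a/3 + 5*S*a (s(S, a) = (5*S)*a + (2/a + a/(-3)) = 5*S*a + (2/a + a*(-1/3)) = 5*S*a + (2/a - a/3) = 2/a - a/3 + 5*S*a)
s(-6, 7)*(19 + 23) = (2/7 - 1/3*7 + 5*(-6)*7)*(19 + 23) = (2*(1/7) - 7/3 - 210)*42 = (2/7 - 7/3 - 210)*42 = -4453/21*42 = -8906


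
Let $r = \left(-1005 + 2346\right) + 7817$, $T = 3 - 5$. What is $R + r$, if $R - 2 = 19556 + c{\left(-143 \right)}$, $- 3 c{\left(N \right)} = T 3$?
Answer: $28718$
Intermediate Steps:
$T = -2$ ($T = 3 - 5 = -2$)
$c{\left(N \right)} = 2$ ($c{\left(N \right)} = - \frac{\left(-2\right) 3}{3} = \left(- \frac{1}{3}\right) \left(-6\right) = 2$)
$r = 9158$ ($r = 1341 + 7817 = 9158$)
$R = 19560$ ($R = 2 + \left(19556 + 2\right) = 2 + 19558 = 19560$)
$R + r = 19560 + 9158 = 28718$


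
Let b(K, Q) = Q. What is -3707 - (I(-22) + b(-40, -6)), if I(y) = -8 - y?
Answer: -3715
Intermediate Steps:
-3707 - (I(-22) + b(-40, -6)) = -3707 - ((-8 - 1*(-22)) - 6) = -3707 - ((-8 + 22) - 6) = -3707 - (14 - 6) = -3707 - 1*8 = -3707 - 8 = -3715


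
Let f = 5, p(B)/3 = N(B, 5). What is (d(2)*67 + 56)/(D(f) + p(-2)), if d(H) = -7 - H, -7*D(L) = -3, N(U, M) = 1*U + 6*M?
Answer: -3829/591 ≈ -6.4789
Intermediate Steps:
N(U, M) = U + 6*M
p(B) = 90 + 3*B (p(B) = 3*(B + 6*5) = 3*(B + 30) = 3*(30 + B) = 90 + 3*B)
D(L) = 3/7 (D(L) = -⅐*(-3) = 3/7)
(d(2)*67 + 56)/(D(f) + p(-2)) = ((-7 - 1*2)*67 + 56)/(3/7 + (90 + 3*(-2))) = ((-7 - 2)*67 + 56)/(3/7 + (90 - 6)) = (-9*67 + 56)/(3/7 + 84) = (-603 + 56)/(591/7) = (7/591)*(-547) = -3829/591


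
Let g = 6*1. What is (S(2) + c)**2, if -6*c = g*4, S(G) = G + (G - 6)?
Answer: 36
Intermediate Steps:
g = 6
S(G) = -6 + 2*G (S(G) = G + (-6 + G) = -6 + 2*G)
c = -4 ≈ -4.0000
(S(2) + c)**2 = ((-6 + 2*2) - 4)**2 = ((-6 + 4) - 4)**2 = (-2 - 4)**2 = (-6)**2 = 36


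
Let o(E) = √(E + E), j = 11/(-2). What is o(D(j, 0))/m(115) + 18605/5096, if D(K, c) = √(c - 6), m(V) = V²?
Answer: 18605/5096 + 2^(¾)*3^(¼)*√I/13225 ≈ 3.651 + 0.00011834*I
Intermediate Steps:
j = -11/2 (j = 11*(-½) = -11/2 ≈ -5.5000)
D(K, c) = √(-6 + c)
o(E) = √2*√E (o(E) = √(2*E) = √2*√E)
o(D(j, 0))/m(115) + 18605/5096 = (√2*√(√(-6 + 0)))/(115²) + 18605/5096 = (√2*√(√(-6)))/13225 + 18605*(1/5096) = (√2*√(I*√6))*(1/13225) + 18605/5096 = (√2*(6^(¼)*√I))*(1/13225) + 18605/5096 = (2^(¾)*3^(¼)*√I)*(1/13225) + 18605/5096 = 2^(¾)*3^(¼)*√I/13225 + 18605/5096 = 18605/5096 + 2^(¾)*3^(¼)*√I/13225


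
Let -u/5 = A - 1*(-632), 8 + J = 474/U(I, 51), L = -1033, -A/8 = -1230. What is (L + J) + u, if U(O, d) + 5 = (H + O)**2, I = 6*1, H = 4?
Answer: -5072621/95 ≈ -53396.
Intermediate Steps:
A = 9840 (A = -8*(-1230) = 9840)
I = 6
U(O, d) = -5 + (4 + O)**2
J = -286/95 (J = -8 + 474/(-5 + (4 + 6)**2) = -8 + 474/(-5 + 10**2) = -8 + 474/(-5 + 100) = -8 + 474/95 = -286/95 ≈ -3.0105)
u = -52360 (u = -5*(9840 - 1*(-632)) = -5*(9840 + 632) = -5*10472 = -52360)
(L + J) + u = (-1033 - 286/95) - 52360 = -98421/95 - 52360 = -5072621/95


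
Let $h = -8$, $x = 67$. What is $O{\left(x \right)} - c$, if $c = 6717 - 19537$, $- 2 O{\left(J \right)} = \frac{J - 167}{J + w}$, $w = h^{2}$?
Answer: $\frac{1679470}{131} \approx 12820.0$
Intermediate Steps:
$w = 64$ ($w = \left(-8\right)^{2} = 64$)
$O{\left(J \right)} = - \frac{-167 + J}{2 \left(64 + J\right)}$ ($O{\left(J \right)} = - \frac{\left(J - 167\right) \frac{1}{J + 64}}{2} = - \frac{\left(-167 + J\right) \frac{1}{64 + J}}{2} = - \frac{\frac{1}{64 + J} \left(-167 + J\right)}{2} = - \frac{-167 + J}{2 \left(64 + J\right)}$)
$c = -12820$
$O{\left(x \right)} - c = \frac{167 - 67}{2 \left(64 + 67\right)} - -12820 = \frac{167 - 67}{2 \cdot 131} + 12820 = \frac{1}{2} \cdot \frac{1}{131} \cdot 100 + 12820 = \frac{50}{131} + 12820 = \frac{1679470}{131}$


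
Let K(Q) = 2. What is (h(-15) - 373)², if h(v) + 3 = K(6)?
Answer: 139876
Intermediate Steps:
h(v) = -1 (h(v) = -3 + 2 = -1)
(h(-15) - 373)² = (-1 - 373)² = (-374)² = 139876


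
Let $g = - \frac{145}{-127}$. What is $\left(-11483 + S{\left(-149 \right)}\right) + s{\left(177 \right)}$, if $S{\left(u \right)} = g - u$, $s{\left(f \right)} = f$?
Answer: $- \frac{1416794}{127} \approx -11156.0$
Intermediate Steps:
$g = \frac{145}{127}$ ($g = \left(-145\right) \left(- \frac{1}{127}\right) = \frac{145}{127} \approx 1.1417$)
$S{\left(u \right)} = \frac{145}{127} - u$
$\left(-11483 + S{\left(-149 \right)}\right) + s{\left(177 \right)} = \left(-11483 + \left(\frac{145}{127} - -149\right)\right) + 177 = \left(-11483 + \left(\frac{145}{127} + 149\right)\right) + 177 = \left(-11483 + \frac{19068}{127}\right) + 177 = - \frac{1439273}{127} + 177 = - \frac{1416794}{127}$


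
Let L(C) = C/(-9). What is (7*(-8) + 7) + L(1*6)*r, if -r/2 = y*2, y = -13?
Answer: -251/3 ≈ -83.667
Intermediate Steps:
L(C) = -C/9 (L(C) = C*(-1/9) = -C/9)
r = 52 (r = -(-26)*2 = -2*(-26) = 52)
(7*(-8) + 7) + L(1*6)*r = (7*(-8) + 7) - 6/9*52 = (-56 + 7) - 1/9*6*52 = -49 - 2/3*52 = -49 - 104/3 = -251/3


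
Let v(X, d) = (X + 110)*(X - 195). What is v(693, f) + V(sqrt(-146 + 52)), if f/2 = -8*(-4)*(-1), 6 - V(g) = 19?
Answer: 399881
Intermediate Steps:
V(g) = -13 (V(g) = 6 - 1*19 = 6 - 19 = -13)
f = -64 (f = 2*(-8*(-4)*(-1)) = 2*(32*(-1)) = 2*(-32) = -64)
v(X, d) = (-195 + X)*(110 + X) (v(X, d) = (110 + X)*(-195 + X) = (-195 + X)*(110 + X))
v(693, f) + V(sqrt(-146 + 52)) = (-21450 + 693**2 - 85*693) - 13 = (-21450 + 480249 - 58905) - 13 = 399894 - 13 = 399881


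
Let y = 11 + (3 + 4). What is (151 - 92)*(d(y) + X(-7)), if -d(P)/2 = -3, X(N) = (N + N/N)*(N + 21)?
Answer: -4602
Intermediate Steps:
y = 18 (y = 11 + 7 = 18)
X(N) = (1 + N)*(21 + N) (X(N) = (N + 1)*(21 + N) = (1 + N)*(21 + N))
d(P) = 6 (d(P) = -2*(-3) = 6)
(151 - 92)*(d(y) + X(-7)) = (151 - 92)*(6 + (21 + (-7)² + 22*(-7))) = 59*(6 + (21 + 49 - 154)) = 59*(6 - 84) = 59*(-78) = -4602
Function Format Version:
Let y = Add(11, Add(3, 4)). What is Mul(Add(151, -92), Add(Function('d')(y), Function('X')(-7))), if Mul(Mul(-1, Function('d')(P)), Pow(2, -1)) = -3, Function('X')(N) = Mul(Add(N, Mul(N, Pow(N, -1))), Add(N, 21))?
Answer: -4602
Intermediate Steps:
y = 18 (y = Add(11, 7) = 18)
Function('X')(N) = Mul(Add(1, N), Add(21, N)) (Function('X')(N) = Mul(Add(N, 1), Add(21, N)) = Mul(Add(1, N), Add(21, N)))
Function('d')(P) = 6 (Function('d')(P) = Mul(-2, -3) = 6)
Mul(Add(151, -92), Add(Function('d')(y), Function('X')(-7))) = Mul(Add(151, -92), Add(6, Add(21, Pow(-7, 2), Mul(22, -7)))) = Mul(59, Add(6, Add(21, 49, -154))) = Mul(59, Add(6, -84)) = Mul(59, -78) = -4602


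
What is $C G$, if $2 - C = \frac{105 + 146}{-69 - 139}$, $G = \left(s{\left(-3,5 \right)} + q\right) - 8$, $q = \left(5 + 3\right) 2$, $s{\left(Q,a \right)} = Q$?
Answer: $\frac{3335}{208} \approx 16.034$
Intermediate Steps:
$q = 16$ ($q = 8 \cdot 2 = 16$)
$G = 5$ ($G = \left(-3 + 16\right) - 8 = 13 - 8 = 5$)
$C = \frac{667}{208}$ ($C = 2 - \frac{105 + 146}{-69 - 139} = 2 - \frac{251}{-208} = 2 - 251 \left(- \frac{1}{208}\right) = 2 - - \frac{251}{208} = 2 + \frac{251}{208} = \frac{667}{208} \approx 3.2067$)
$C G = \frac{667}{208} \cdot 5 = \frac{3335}{208}$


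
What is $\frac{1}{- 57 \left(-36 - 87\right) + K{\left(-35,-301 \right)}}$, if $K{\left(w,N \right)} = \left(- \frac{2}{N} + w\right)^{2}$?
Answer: $\frac{90601}{746147700} \approx 0.00012143$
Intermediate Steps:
$K{\left(w,N \right)} = \left(w - \frac{2}{N}\right)^{2}$
$\frac{1}{- 57 \left(-36 - 87\right) + K{\left(-35,-301 \right)}} = \frac{1}{- 57 \left(-36 - 87\right) + \frac{\left(-2 - -10535\right)^{2}}{90601}} = \frac{1}{\left(-57\right) \left(-123\right) + \frac{\left(-2 + 10535\right)^{2}}{90601}} = \frac{1}{7011 + \frac{10533^{2}}{90601}} = \frac{1}{7011 + \frac{1}{90601} \cdot 110944089} = \frac{1}{7011 + \frac{110944089}{90601}} = \frac{1}{\frac{746147700}{90601}} = \frac{90601}{746147700}$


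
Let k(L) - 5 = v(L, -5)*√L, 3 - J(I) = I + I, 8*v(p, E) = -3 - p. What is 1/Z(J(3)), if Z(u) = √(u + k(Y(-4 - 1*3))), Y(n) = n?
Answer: √2/√(4 + I*√7) ≈ 0.61841 - 0.18601*I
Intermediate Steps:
v(p, E) = -3/8 - p/8 (v(p, E) = (-3 - p)/8 = -3/8 - p/8)
J(I) = 3 - 2*I (J(I) = 3 - (I + I) = 3 - 2*I)
k(L) = 5 + √L*(-3/8 - L/8) (k(L) = 5 + (-3/8 - L/8)*√L = 5 + √L*(-3/8 - L/8))
Z(u) = √(5 + u + I*√7/2) (Z(u) = √(u + (5 - √(-4 - 1*3)*(3 + (-4 - 1*3))/8)) = √(u + (5 - √(-4 - 3)*(3 + (-4 - 3))/8)) = √(u + (5 - √(-7)*(3 - 7)/8)) = √(u + (5 - ⅛*I*√7*(-4))) = √(u + (5 + I*√7/2)) = √(5 + u + I*√7/2))
1/Z(J(3)) = 1/(√(20 + 4*(3 - 2*3) + 2*I*√7)/2) = 1/(√(20 + 4*(3 - 6) + 2*I*√7)/2) = 1/(√(20 + 4*(-3) + 2*I*√7)/2) = 1/(√(20 - 12 + 2*I*√7)/2) = 1/(√(8 + 2*I*√7)/2) = 2/√(8 + 2*I*√7)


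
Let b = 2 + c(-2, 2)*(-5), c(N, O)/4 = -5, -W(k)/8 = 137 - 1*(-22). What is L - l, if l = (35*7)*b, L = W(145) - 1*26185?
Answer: -52447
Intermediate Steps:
W(k) = -1272 (W(k) = -8*(137 - 1*(-22)) = -8*(137 + 22) = -8*159 = -1272)
c(N, O) = -20 (c(N, O) = 4*(-5) = -20)
L = -27457 (L = -1272 - 1*26185 = -1272 - 26185 = -27457)
b = 102 (b = 2 - 20*(-5) = 2 + 100 = 102)
l = 24990 (l = (35*7)*102 = 245*102 = 24990)
L - l = -27457 - 1*24990 = -27457 - 24990 = -52447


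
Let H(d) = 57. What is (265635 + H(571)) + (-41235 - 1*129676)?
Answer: 94781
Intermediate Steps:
(265635 + H(571)) + (-41235 - 1*129676) = (265635 + 57) + (-41235 - 1*129676) = 265692 + (-41235 - 129676) = 265692 - 170911 = 94781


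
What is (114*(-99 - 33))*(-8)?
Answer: 120384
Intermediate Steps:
(114*(-99 - 33))*(-8) = (114*(-132))*(-8) = -15048*(-8) = 120384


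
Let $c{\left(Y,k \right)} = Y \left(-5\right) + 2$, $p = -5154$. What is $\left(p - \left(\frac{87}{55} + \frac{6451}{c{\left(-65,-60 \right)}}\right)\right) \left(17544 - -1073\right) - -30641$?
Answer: $- \frac{1732281005063}{17985} \approx -9.6318 \cdot 10^{7}$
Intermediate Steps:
$c{\left(Y,k \right)} = 2 - 5 Y$ ($c{\left(Y,k \right)} = - 5 Y + 2 = 2 - 5 Y$)
$\left(p - \left(\frac{87}{55} + \frac{6451}{c{\left(-65,-60 \right)}}\right)\right) \left(17544 - -1073\right) - -30641 = \left(-5154 - \left(\frac{87}{55} + \frac{6451}{2 - -325}\right)\right) \left(17544 - -1073\right) - -30641 = \left(-5154 - \left(\frac{87}{55} + \frac{6451}{2 + 325}\right)\right) \left(17544 + 1073\right) + 30641 = \left(-5154 - \left(\frac{87}{55} + \frac{6451}{327}\right)\right) 18617 + 30641 = \left(-5154 - \frac{383254}{17985}\right) 18617 + 30641 = \left(- \frac{93077944}{17985}\right) 18617 + 30641 = - \frac{1732832083448}{17985} + 30641 = - \frac{1732281005063}{17985}$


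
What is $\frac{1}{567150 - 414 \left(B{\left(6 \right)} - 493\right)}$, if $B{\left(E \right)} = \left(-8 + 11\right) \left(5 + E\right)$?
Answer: $\frac{1}{757590} \approx 1.32 \cdot 10^{-6}$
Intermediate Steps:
$B{\left(E \right)} = 15 + 3 E$ ($B{\left(E \right)} = 3 \left(5 + E\right) = 15 + 3 E$)
$\frac{1}{567150 - 414 \left(B{\left(6 \right)} - 493\right)} = \frac{1}{567150 - 414 \left(\left(15 + 3 \cdot 6\right) - 493\right)} = \frac{1}{567150 - 414 \left(\left(15 + 18\right) - 493\right)} = \frac{1}{567150 - 414 \left(33 - 493\right)} = \frac{1}{567150 - -190440} = \frac{1}{567150 + 190440} = \frac{1}{757590}$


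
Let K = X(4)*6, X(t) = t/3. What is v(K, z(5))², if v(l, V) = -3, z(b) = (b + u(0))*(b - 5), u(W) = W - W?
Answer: 9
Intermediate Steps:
X(t) = t/3 (X(t) = t*(⅓) = t/3)
u(W) = 0
K = 8 (K = ((⅓)*4)*6 = (4/3)*6 = 8)
z(b) = b*(-5 + b) (z(b) = (b + 0)*(b - 5) = b*(-5 + b))
v(K, z(5))² = (-3)² = 9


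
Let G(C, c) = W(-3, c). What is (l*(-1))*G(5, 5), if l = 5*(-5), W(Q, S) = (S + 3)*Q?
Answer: -600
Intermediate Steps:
W(Q, S) = Q*(3 + S) (W(Q, S) = (3 + S)*Q = Q*(3 + S))
G(C, c) = -9 - 3*c (G(C, c) = -3*(3 + c) = -9 - 3*c)
l = -25
(l*(-1))*G(5, 5) = (-25*(-1))*(-9 - 3*5) = 25*(-9 - 15) = 25*(-24) = -600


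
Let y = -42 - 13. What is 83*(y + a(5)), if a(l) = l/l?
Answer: -4482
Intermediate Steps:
a(l) = 1
y = -55
83*(y + a(5)) = 83*(-55 + 1) = 83*(-54) = -4482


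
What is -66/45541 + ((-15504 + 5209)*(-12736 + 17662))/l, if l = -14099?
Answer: 2309527544436/642082559 ≈ 3596.9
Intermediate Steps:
-66/45541 + ((-15504 + 5209)*(-12736 + 17662))/l = -66/45541 + ((-15504 + 5209)*(-12736 + 17662))/(-14099) = -66*1/45541 - 10295*4926*(-1/14099) = -66/45541 - 50713170*(-1/14099) = -66/45541 + 50713170/14099 = 2309527544436/642082559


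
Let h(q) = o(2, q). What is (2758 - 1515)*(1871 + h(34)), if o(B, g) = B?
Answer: 2328139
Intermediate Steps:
h(q) = 2
(2758 - 1515)*(1871 + h(34)) = (2758 - 1515)*(1871 + 2) = 1243*1873 = 2328139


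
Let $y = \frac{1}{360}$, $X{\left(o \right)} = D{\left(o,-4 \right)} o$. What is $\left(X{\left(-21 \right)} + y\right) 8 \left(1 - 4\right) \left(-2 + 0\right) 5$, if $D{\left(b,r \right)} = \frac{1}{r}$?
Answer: $\frac{3782}{3} \approx 1260.7$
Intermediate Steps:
$X{\left(o \right)} = - \frac{o}{4}$ ($X{\left(o \right)} = \frac{o}{-4} = - \frac{o}{4}$)
$y = \frac{1}{360} \approx 0.0027778$
$\left(X{\left(-21 \right)} + y\right) 8 \left(1 - 4\right) \left(-2 + 0\right) 5 = \left(\left(- \frac{1}{4}\right) \left(-21\right) + \frac{1}{360}\right) 8 \left(1 - 4\right) \left(-2 + 0\right) 5 = \left(\frac{21}{4} + \frac{1}{360}\right) 8 \left(\left(-3\right) \left(-2\right)\right) 5 = \frac{1891 \cdot 8 \cdot 6 \cdot 5}{360} = \frac{1891 \cdot 48 \cdot 5}{360} = \frac{1891}{360} \cdot 240 = \frac{3782}{3}$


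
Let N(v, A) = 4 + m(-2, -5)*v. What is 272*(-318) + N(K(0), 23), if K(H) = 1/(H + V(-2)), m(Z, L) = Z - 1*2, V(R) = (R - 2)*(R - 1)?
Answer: -259477/3 ≈ -86492.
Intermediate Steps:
V(R) = (-1 + R)*(-2 + R) (V(R) = (-2 + R)*(-1 + R) = (-1 + R)*(-2 + R))
m(Z, L) = -2 + Z (m(Z, L) = Z - 2 = -2 + Z)
K(H) = 1/(12 + H) (K(H) = 1/(H + (2 + (-2)² - 3*(-2))) = 1/(H + (2 + 4 + 6)) = 1/(H + 12) = 1/(12 + H))
N(v, A) = 4 - 4*v (N(v, A) = 4 + (-2 - 2)*v = 4 - 4*v)
272*(-318) + N(K(0), 23) = 272*(-318) + (4 - 4/(12 + 0)) = -86496 + (4 - 4/12) = -86496 + (4 - 4*1/12) = -86496 + (4 - ⅓) = -86496 + 11/3 = -259477/3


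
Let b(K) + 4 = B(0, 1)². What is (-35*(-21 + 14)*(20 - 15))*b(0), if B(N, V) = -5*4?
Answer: 485100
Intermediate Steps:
B(N, V) = -20
b(K) = 396 (b(K) = -4 + (-20)² = -4 + 400 = 396)
(-35*(-21 + 14)*(20 - 15))*b(0) = -35*(-21 + 14)*(20 - 15)*396 = -(-245)*5*396 = -35*(-35)*396 = 1225*396 = 485100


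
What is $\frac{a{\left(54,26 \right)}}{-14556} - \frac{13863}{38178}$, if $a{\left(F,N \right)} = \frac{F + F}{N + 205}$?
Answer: $- \frac{61663457}{169803018} \approx -0.36315$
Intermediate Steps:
$a{\left(F,N \right)} = \frac{2 F}{205 + N}$
$\frac{a{\left(54,26 \right)}}{-14556} - \frac{13863}{38178} = \frac{2 \cdot 54 \frac{1}{205 + 26}}{-14556} - \frac{13863}{38178} = 2 \cdot 54 \cdot \frac{1}{231} \left(- \frac{1}{14556}\right) - \frac{4621}{12726} = \frac{36}{77} \left(- \frac{1}{14556}\right) - \frac{4621}{12726} = - \frac{3}{93401} - \frac{4621}{12726} = - \frac{61663457}{169803018}$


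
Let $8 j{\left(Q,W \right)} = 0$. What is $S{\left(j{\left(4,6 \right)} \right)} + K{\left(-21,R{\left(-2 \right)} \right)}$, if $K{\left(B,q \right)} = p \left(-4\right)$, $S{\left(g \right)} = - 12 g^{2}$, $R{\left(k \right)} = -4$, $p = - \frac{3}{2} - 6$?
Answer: $30$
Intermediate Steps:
$j{\left(Q,W \right)} = 0$ ($j{\left(Q,W \right)} = \frac{1}{8} \cdot 0 = 0$)
$p = - \frac{15}{2}$ ($p = \left(-3\right) \frac{1}{2} - 6 = - \frac{3}{2} - 6 = - \frac{15}{2} \approx -7.5$)
$K{\left(B,q \right)} = 30$ ($K{\left(B,q \right)} = \left(- \frac{15}{2}\right) \left(-4\right) = 30$)
$S{\left(j{\left(4,6 \right)} \right)} + K{\left(-21,R{\left(-2 \right)} \right)} = - 12 \cdot 0^{2} + 30 = \left(-12\right) 0 + 30 = 0 + 30 = 30$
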